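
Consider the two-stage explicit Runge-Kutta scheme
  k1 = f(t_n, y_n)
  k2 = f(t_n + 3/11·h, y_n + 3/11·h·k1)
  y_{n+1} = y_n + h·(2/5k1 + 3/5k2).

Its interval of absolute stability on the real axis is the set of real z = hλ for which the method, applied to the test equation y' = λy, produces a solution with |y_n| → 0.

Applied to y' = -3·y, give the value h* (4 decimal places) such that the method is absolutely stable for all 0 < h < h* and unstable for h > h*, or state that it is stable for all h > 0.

On y'=λy, z=hλ:
  k1=λy_n ⇒ h·k1=z·y_n;  k2=λ(1+3/11z)y_n ⇒ h·k2=z(1+3/11z)y_n
  y_{n+1}/y_n = 1 + 2/5z + 3/5z(1+3/11z) = 1 + z + 9/55z²
  ⇒ R(z) = 1 + z + 9/55z².

Find x<0 with |R(x)|<1.
x=-1.5: |R|=0.1318
R=1: x+9/55x²=0 ⇒ x=−55/9=-6.1111; min R=1−1/(4·9/55)=-0.5278>−1
Confirm numerically:
  x=-5.753: |R|=0.66287 <1
  x=-3.790: |R|=0.43951 <1
  x=-3.189: |R|=0.52486 <1
  x=-2.647: |R|=0.50046 <1
  x=-6.693: |R|=1.63730 >1
  x=-6.573: |R|=1.49680 >1
  x=-6.235: |R|=1.12640 >1
Stable set (-6.1111, 0).

(-6.1111,0); λ=-3 ⇒ h* = (55/9)/3 = 2.0370.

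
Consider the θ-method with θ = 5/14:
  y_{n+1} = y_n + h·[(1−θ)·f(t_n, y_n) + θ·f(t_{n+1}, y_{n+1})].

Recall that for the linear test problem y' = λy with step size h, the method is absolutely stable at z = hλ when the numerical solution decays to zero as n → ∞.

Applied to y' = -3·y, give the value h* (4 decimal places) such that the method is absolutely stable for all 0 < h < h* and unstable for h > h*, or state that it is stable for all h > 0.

(-7.0000,0); λ=-3 ⇒ h* = (7)/3 = 2.3333.

With y'=λy (z=hλ):
  y_{n+1} = y_n + z·[9/14·y_n + 5/14·y_{n+1}] ⇒ (1 − 5/14z)y_{n+1} = (1 + 9/14z)y_n
  so R(z) = (1 + 9/14z)/(1 − 5/14z).

Find x<0 with |R(x)|<1.
x=-0.67: |R|=0.4594
R=−1: 1+9/14x = −1+5/14x ⇒ -2/7x=2 ⇒ x=2/(-2/7)=-7.0000
Confirm numerically:
  x=-6.498: |R|=0.95681 <1
  x=-4.268: |R|=0.69078 <1
  x=-3.692: |R|=0.59236 <1
  x=-7.172: |R|=1.01380 >1
  x=-7.092: |R|=1.00744 >1
Stable set (-7.0000, 0).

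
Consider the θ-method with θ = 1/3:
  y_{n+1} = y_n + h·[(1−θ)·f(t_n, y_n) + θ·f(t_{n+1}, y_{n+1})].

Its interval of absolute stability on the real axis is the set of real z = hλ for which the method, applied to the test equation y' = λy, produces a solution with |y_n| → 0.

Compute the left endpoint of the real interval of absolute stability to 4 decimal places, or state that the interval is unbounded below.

With y'=λy (z=hλ):
  y_{n+1} = y_n + z·[2/3·y_n + 1/3·y_{n+1}] ⇒ (1 − 1/3z)y_{n+1} = (1 + 2/3z)y_n
  Hence R(z) = (1 + 2/3z)/(1 − 1/3z).

Boundary: |R(x)|=1, x<0.
x=-0.61: |R|=0.4931
R=−1: 1+2/3x = −1+1/3x ⇒ -1/3x=2 ⇒ x=2/(-1/3)=-6.0000
Confirm numerically:
  x=-5.882: |R|=0.98671 <1
  x=-5.503: |R|=0.94155 <1
  x=-3.962: |R|=0.70727 <1
  x=-6.452: |R|=1.04782 >1
  x=-6.223: |R|=1.02418 >1
  x=-6.091: |R|=1.01001 >1
Interval (-6.0000, 0).

left endpoint -6.0000.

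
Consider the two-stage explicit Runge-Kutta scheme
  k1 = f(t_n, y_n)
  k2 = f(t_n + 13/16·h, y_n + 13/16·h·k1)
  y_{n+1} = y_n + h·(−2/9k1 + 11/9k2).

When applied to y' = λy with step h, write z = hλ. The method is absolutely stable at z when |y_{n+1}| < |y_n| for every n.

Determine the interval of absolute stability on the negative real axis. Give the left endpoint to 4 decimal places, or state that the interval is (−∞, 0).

Test eqn y'=λy, z=hλ:
  k1=λy_n ⇒ h·k1=z·y_n;  k2=λ(1+13/16z)y_n ⇒ h·k2=z(1+13/16z)y_n
  y_{n+1}/y_n = 1 − 2/9z + 11/9z(1+13/16z) = 1 + z + 143/144z²
  so R(z) = 1 + z + 143/144z².

Need |R(x)|<1, x<0.
x=-1.21: |R|=1.2439
R=1: x+143/144x²=0 ⇒ x=−144/143=-1.0070; min R=1−1/(4·143/144)=0.7483>−1
Confirm numerically:
  x=-0.880: |R|=0.88902 <1
  x=-0.535: |R|=0.74924 <1
  x=-0.519: |R|=0.74849 <1
  x=-0.464: |R|=0.74980 <1
  x=-1.424: |R|=1.58969 >1
  x=-1.204: |R|=1.23555 >1
  x=-1.152: |R|=1.16589 >1
Interval (-1.0070, 0).

z∈(-1.0070,0).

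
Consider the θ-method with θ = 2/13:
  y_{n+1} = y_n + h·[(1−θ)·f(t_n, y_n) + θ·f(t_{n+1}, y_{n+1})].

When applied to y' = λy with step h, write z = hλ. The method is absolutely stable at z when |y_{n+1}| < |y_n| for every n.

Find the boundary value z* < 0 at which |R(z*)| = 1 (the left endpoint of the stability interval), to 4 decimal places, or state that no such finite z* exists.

left endpoint -2.8889.

With y'=λy (z=hλ):
  y_{n+1} = y_n + z·[11/13·y_n + 2/13·y_{n+1}] ⇒ (1 − 2/13z)y_{n+1} = (1 + 11/13z)y_n
  ⇒ R(z) = (1 + 11/13z)/(1 − 2/13z).

Find x<0 with |R(x)|<1.
x=-1.02: |R|=0.1184
R=−1: 1+11/13x = −1+2/13x ⇒ -9/13x=2 ⇒ x=2/(-9/13)=-2.8889
Confirm numerically:
  x=-2.373: |R|=0.73836 <1
  x=-1.661: |R|=0.32294 <1
  x=-1.640: |R|=0.30958 <1
  x=-1.261: |R|=0.05611 <1
  x=-3.316: |R|=1.19580 >1
  x=-3.290: |R|=1.18437 >1
Interval (-2.8889, 0).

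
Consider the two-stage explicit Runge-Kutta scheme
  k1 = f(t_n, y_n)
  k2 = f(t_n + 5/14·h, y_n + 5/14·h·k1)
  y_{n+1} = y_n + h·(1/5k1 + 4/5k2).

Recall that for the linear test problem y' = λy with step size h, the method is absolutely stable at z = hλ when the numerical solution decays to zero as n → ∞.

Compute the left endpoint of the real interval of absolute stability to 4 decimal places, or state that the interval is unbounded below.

Set f=λy, z=hλ:
  k1=λy_n ⇒ h·k1=z·y_n;  k2=λ(1+5/14z)y_n ⇒ h·k2=z(1+5/14z)y_n
  y_{n+1}/y_n = 1 + 1/5z + 4/5z(1+5/14z) = 1 + z + 2/7z²
  R(z) = 1 + z + 2/7z².

Find x<0 with |R(x)|<1.
x=-1.6: |R|=0.1314
R=1: x+2/7x²=0 ⇒ x=−7/2=-3.5000; min R=1−1/(4·2/7)=0.1250>−1
Confirm numerically:
  x=-3.467: |R|=0.96731 <1
  x=-3.037: |R|=0.59825 <1
  x=-2.268: |R|=0.20166 <1
  x=-2.243: |R|=0.19444 <1
  x=-3.573: |R|=1.07452 >1
  x=-3.537: |R|=1.03739 >1
Interval (-3.5000, 0).

left endpoint -3.5000.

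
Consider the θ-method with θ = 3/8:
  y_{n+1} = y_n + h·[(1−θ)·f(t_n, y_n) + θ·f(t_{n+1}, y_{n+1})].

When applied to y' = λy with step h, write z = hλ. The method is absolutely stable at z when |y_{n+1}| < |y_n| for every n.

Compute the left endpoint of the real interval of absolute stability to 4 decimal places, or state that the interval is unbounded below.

left endpoint -8.0000.

With y'=λy (z=hλ):
  y_{n+1} = y_n + z·[5/8·y_n + 3/8·y_{n+1}] ⇒ (1 − 3/8z)y_{n+1} = (1 + 5/8z)y_n
  R(z) = (1 + 5/8z)/(1 − 3/8z).

Find x<0 with |R(x)|<1.
x=-1.65: |R|=0.0193
R=−1: 1+5/8x = −1+3/8x ⇒ -1/4x=2 ⇒ x=2/(-1/4)=-8.0000
Confirm numerically:
  x=-6.614: |R|=0.90044 <1
  x=-4.914: |R|=0.72861 <1
  x=-3.730: |R|=0.55498 <1
  x=-8.596: |R|=1.03528 >1
  x=-8.162: |R|=1.00997 >1
  x=-8.110: |R|=1.00680 >1
So |R|<1 on (-8.0000, 0).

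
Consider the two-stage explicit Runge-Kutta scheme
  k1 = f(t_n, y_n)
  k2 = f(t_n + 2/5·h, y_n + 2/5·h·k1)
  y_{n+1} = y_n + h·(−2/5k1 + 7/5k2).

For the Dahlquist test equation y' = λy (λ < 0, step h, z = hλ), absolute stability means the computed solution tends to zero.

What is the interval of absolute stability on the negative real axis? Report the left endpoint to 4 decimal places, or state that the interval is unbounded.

(-1.7857, 0).

Set f=λy, z=hλ:
  k1=λy_n ⇒ h·k1=z·y_n;  k2=λ(1+2/5z)y_n ⇒ h·k2=z(1+2/5z)y_n
  y_{n+1}/y_n = 1 − 2/5z + 7/5z(1+2/5z) = 1 + z + 14/25z²
  so R(z) = 1 + z + 14/25z².

Need |R(x)|<1, x<0.
x=-1.12: |R|=0.5825
R=1: x+14/25x²=0 ⇒ x=−25/14=-1.7857; min R=1−1/(4·14/25)=0.5536>−1
Confirm numerically:
  x=-1.665: |R|=0.88745 <1
  x=-1.610: |R|=0.84158 <1
  x=-1.390: |R|=0.69198 <1
  x=-1.364: |R|=0.67788 <1
  x=-2.117: |R|=1.39275 >1
  x=-2.095: |R|=1.36285 >1
  x=-1.996: |R|=1.23505 >1
Stable set (-1.7857, 0).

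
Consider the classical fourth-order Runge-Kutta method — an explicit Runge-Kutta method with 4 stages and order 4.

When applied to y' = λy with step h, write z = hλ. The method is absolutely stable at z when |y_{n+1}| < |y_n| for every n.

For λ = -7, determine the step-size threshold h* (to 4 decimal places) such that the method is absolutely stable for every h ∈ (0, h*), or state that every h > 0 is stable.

(-2.7853,0); λ=-7 ⇒ h* = 0.3979.

With y'=λy (z=hλ):
  order 4, 4-stage ⇒ R(z)=1+z+z^2/2+z^3/6+z^4/24
  (e.g. R(-1.59)=0.27041, |R|=0.27041)

Solve |R(x)|<1 on ℝ⁻.
x=-1.59: |R|=0.2704
|R(-2.42)|=0.5752 |R(-1.83)|=0.2903 |R(-1.2)|=0.3184
Bisect:
  x_lo=-3.1660 |R|=1.7431  x_hi=-0.3345 |R|=0.7157
  mid=-1.75027 |R|=0.27884 →hi
  mid=-2.45816 |R|=0.60887 →hi
  mid=-2.81210 |R|=1.04118 →lo
  mid=-2.63513 |R|=0.79622 →hi
  mid=-2.72362 |R|=0.91093 →hi
  mid=-2.76786 |R|=0.97403 →hi
  mid=-2.78998 |R|=1.00709 →lo
  ...
  [-2.78532,-2.78514] ⇒ x*=-2.7853
So |R|<1 on (-2.7853, 0).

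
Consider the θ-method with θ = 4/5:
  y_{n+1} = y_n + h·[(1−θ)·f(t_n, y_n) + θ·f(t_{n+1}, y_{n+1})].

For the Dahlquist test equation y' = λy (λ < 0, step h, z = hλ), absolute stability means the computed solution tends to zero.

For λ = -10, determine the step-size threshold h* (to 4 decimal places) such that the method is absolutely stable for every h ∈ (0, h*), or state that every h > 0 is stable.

unbounded; (−∞, 0). Any h>0 works for λ=-10.

On y'=λy, z=hλ:
  y_{n+1} = y_n + z·[1/5·y_n + 4/5·y_{n+1}] ⇒ (1 − 4/5z)y_{n+1} = (1 + 1/5z)y_n
  R(z) = (1 + 1/5z)/(1 − 4/5z).

Boundary: |R(x)|=1, x<0.
x=-1.24: |R|=0.3775
x=-2: |R|=0.2308
x=-10: |R|=0.1111
x=-100: |R|=0.2346
θ=4/5≥1/2 ⇒ |1+1/5x|<|1−4/5x| ∀x<0 ⇒ interval (−∞,0).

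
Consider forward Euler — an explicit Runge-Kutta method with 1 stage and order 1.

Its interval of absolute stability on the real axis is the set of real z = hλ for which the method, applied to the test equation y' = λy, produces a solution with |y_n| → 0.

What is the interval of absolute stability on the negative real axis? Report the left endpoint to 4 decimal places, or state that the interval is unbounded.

z∈(-2.0000,0).

With y'=λy (z=hλ):
  order 1, 1-stage ⇒ R(z)=1+z
  (e.g. R(-0.41)=0.59000, |R|=0.59000)

Find x<0 with |R(x)|<1.
x=-0.41: |R|=0.5900
|R(-2.13)|=1.1300 |R(-1.5)|=0.5000 |R(-0.58)|=0.4200
Bisect:
  x_lo=-2.7325 |R|=1.7325  x_hi=-0.2735 |R|=0.7265
  mid=-1.50298 |R|=0.50298 →hi
  mid=-2.11774 |R|=1.11774 →lo
  mid=-1.81036 |R|=0.81036 →hi
  mid=-1.96405 |R|=0.96405 →hi
  mid=-2.04089 |R|=1.04089 →lo
  mid=-2.00247 |R|=1.00247 →lo
  mid=-1.98326 |R|=0.98326 →hi
  ...
  [-2.00007,-1.99992] ⇒ x*=-2.0000
So |R|<1 on (-2.0000, 0).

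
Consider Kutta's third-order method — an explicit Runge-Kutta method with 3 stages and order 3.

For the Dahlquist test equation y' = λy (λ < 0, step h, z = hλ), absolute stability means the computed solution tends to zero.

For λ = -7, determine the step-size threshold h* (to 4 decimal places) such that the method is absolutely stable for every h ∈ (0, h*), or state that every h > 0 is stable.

(-2.5127,0); λ=-7 ⇒ h* = 0.3590.

Set f=λy, z=hλ:
  order 3, 3-stage ⇒ R(z)=1+z+z^2/2+z^3/6
  (e.g. R(-0.85)=0.40890, |R|=0.40890)

Boundary: |R(x)|=1, x<0.
x=-0.85: |R|=0.4089
|R(-2.52)|=1.0120 |R(-1.31)|=0.1734 |R(-1.03)|=0.3183
Bisect:
  x_lo=-3.2454 |R|=2.6761  x_hi=-0.3838 |R|=0.6805
  mid=-1.81456 |R|=0.16403 →hi
  mid=-2.52997 |R|=1.02854 →lo
  mid=-2.17227 |R|=0.52129 →hi
  mid=-2.35112 |R|=0.75331 →hi
  mid=-2.44054 |R|=0.88517 →hi
  mid=-2.48526 |R|=0.95537 →hi
  mid=-2.50761 |R|=0.99158 →hi
  mid=-2.51879 |R|=1.00997 →lo
  mid=-2.51320 |R|=1.00075 →lo
  mid=-2.51041 |R|=0.99616 →hi
  ...
  [-2.51285,-2.51268] ⇒ x*=-2.5127
Interval (-2.5127, 0).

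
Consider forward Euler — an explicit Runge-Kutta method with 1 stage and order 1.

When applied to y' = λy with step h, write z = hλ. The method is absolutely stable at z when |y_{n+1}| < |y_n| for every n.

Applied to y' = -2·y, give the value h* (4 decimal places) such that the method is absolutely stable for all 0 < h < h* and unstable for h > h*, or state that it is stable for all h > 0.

On y'=λy, z=hλ:
  order 1, 1-stage ⇒ R(z)=1+z
  (e.g. R(-0.3)=0.70000, |R|=0.70000)

Boundary: |R(x)|=1, x<0.
x=-0.3: |R|=0.7000
|R(-2.3)|=1.3000 |R(-1.81)|=0.8100 |R(-1.02)|=0.0200
Bisect:
  x_lo=-2.7413 |R|=1.7413  x_hi=-0.2841 |R|=0.7159
  mid=-1.51268 |R|=0.51268 →hi
  mid=-2.12697 |R|=1.12697 →lo
  mid=-1.81982 |R|=0.81982 →hi
  mid=-1.97340 |R|=0.97340 →hi
  mid=-2.05019 |R|=1.05019 →lo
  mid=-2.01179 |R|=1.01179 →lo
  mid=-1.99260 |R|=0.99260 →hi
  mid=-2.00219 |R|=1.00219 →lo
  mid=-1.99739 |R|=0.99739 →hi
  mid=-1.99979 |R|=0.99979 →hi
  ...
  [-2.00009,-1.99994] ⇒ x*=-2.0000
Stable set (-2.0000, 0).

(-2.0000,0); λ=-2 ⇒ h* = 1.0000.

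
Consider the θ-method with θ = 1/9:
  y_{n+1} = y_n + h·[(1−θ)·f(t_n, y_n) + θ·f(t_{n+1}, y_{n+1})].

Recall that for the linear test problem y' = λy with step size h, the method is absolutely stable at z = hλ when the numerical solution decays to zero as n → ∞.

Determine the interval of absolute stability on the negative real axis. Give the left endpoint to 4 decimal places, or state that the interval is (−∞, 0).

z∈(-2.5714,0).

Set f=λy, z=hλ:
  y_{n+1} = y_n + z·[8/9·y_n + 1/9·y_{n+1}] ⇒ (1 − 1/9z)y_{n+1} = (1 + 8/9z)y_n
  so R(z) = (1 + 8/9z)/(1 − 1/9z).

Need |R(x)|<1, x<0.
x=-1.68: |R|=0.4157
R=−1: 1+8/9x = −1+1/9x ⇒ -7/9x=2 ⇒ x=2/(-7/9)=-2.5714
Confirm numerically:
  x=-2.108: |R|=0.70796 <1
  x=-1.794: |R|=0.49583 <1
  x=-1.503: |R|=0.28792 <1
  x=-1.226: |R|=0.07901 <1
  x=-3.131: |R|=1.32289 >1
  x=-2.752: |R|=1.10756 >1
Stable set (-2.5714, 0).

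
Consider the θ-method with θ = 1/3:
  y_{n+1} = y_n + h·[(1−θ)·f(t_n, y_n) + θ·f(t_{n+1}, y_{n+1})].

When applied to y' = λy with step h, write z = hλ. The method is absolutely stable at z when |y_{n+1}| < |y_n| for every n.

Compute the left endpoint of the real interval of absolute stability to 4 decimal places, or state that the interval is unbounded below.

left endpoint -6.0000.

Set f=λy, z=hλ:
  y_{n+1} = y_n + z·[2/3·y_n + 1/3·y_{n+1}] ⇒ (1 − 1/3z)y_{n+1} = (1 + 2/3z)y_n
  ⇒ R(z) = (1 + 2/3z)/(1 − 1/3z).

Need |R(x)|<1, x<0.
x=-1.39: |R|=0.0501
R=−1: 1+2/3x = −1+1/3x ⇒ -1/3x=2 ⇒ x=2/(-1/3)=-6.0000
Confirm numerically:
  x=-5.560: |R|=0.94860 <1
  x=-4.791: |R|=0.84482 <1
  x=-3.976: |R|=0.70986 <1
  x=-2.672: |R|=0.41326 <1
  x=-6.157: |R|=1.01715 >1
  x=-6.033: |R|=1.00365 >1
Stable set (-6.0000, 0).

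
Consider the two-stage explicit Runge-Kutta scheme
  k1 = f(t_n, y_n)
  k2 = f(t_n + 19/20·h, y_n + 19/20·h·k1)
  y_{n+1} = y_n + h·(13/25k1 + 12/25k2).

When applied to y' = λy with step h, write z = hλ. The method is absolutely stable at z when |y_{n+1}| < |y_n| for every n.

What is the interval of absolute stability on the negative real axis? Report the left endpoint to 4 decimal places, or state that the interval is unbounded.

On y'=λy, z=hλ:
  k1=λy_n ⇒ h·k1=z·y_n;  k2=λ(1+19/20z)y_n ⇒ h·k2=z(1+19/20z)y_n
  y_{n+1}/y_n = 1 + 13/25z + 12/25z(1+19/20z) = 1 + z + 57/125z²
  Hence R(z) = 1 + z + 57/125z².

Boundary: |R(x)|=1, x<0.
x=-0.31: |R|=0.7338
R=1: x+57/125x²=0 ⇒ x=−125/57=-2.1930; min R=1−1/(4·57/125)=0.4518>−1
Confirm numerically:
  x=-2.157: |R|=0.96461 <1
  x=-1.835: |R|=0.70045 <1
  x=-1.693: |R|=0.61401 <1
  x=-2.738: |R|=1.68047 >1
  x=-2.592: |R|=1.47162 >1
  x=-2.247: |R|=1.05535 >1
Stable set (-2.1930, 0).

z∈(-2.1930,0).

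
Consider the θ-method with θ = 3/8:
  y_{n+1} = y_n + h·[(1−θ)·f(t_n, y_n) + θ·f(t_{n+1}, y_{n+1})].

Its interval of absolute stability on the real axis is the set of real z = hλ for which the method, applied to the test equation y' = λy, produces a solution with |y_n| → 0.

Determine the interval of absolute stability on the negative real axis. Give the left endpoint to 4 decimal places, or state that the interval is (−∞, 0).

On y'=λy, z=hλ:
  y_{n+1} = y_n + z·[5/8·y_n + 3/8·y_{n+1}] ⇒ (1 − 3/8z)y_{n+1} = (1 + 5/8z)y_n
  Hence R(z) = (1 + 5/8z)/(1 − 3/8z).

Need |R(x)|<1, x<0.
x=-1.17: |R|=0.1868
R=−1: 1+5/8x = −1+3/8x ⇒ -1/4x=2 ⇒ x=2/(-1/4)=-8.0000
Confirm numerically:
  x=-7.896: |R|=0.99344 <1
  x=-7.700: |R|=0.98071 <1
  x=-4.916: |R|=0.72886 <1
  x=-4.253: |R|=0.63900 <1
  x=-8.465: |R|=1.02785 >1
  x=-8.256: |R|=1.01562 >1
  x=-8.134: |R|=1.00827 >1
Stable set (-8.0000, 0).

(-8.0000, 0).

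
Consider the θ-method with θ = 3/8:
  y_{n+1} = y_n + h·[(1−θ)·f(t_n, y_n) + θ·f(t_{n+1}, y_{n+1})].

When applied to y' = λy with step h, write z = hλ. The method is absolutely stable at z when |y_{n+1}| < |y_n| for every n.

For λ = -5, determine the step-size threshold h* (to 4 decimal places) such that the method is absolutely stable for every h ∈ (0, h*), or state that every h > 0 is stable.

Test eqn y'=λy, z=hλ:
  y_{n+1} = y_n + z·[5/8·y_n + 3/8·y_{n+1}] ⇒ (1 − 3/8z)y_{n+1} = (1 + 5/8z)y_n
  Hence R(z) = (1 + 5/8z)/(1 − 3/8z).

Need |R(x)|<1, x<0.
x=-1.47: |R|=0.0524
R=−1: 1+5/8x = −1+3/8x ⇒ -1/4x=2 ⇒ x=2/(-1/4)=-8.0000
Confirm numerically:
  x=-7.371: |R|=0.95822 <1
  x=-6.720: |R|=0.90909 <1
  x=-5.606: |R|=0.80708 <1
  x=-3.482: |R|=0.51014 <1
  x=-8.561: |R|=1.03331 >1
  x=-8.170: |R|=1.01046 >1
So |R|<1 on (-8.0000, 0).

(-8.0000,0); λ=-5 ⇒ h* = (8)/5 = 1.6000.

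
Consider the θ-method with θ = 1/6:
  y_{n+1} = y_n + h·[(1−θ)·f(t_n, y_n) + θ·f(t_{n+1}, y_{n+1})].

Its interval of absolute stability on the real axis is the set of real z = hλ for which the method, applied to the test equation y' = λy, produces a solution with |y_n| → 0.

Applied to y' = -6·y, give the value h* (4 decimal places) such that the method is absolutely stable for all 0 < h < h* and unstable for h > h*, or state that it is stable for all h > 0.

With y'=λy (z=hλ):
  y_{n+1} = y_n + z·[5/6·y_n + 1/6·y_{n+1}] ⇒ (1 − 1/6z)y_{n+1} = (1 + 5/6z)y_n
  Hence R(z) = (1 + 5/6z)/(1 − 1/6z).

Solve |R(x)|<1 on ℝ⁻.
x=-1.08: |R|=0.0847
R=−1: 1+5/6x = −1+1/6x ⇒ -2/3x=2 ⇒ x=2/(-2/3)=-3.0000
Confirm numerically:
  x=-2.911: |R|=0.96005 <1
  x=-2.501: |R|=0.76520 <1
  x=-1.929: |R|=0.45970 <1
  x=-1.905: |R|=0.44592 <1
  x=-3.298: |R|=1.12820 >1
  x=-3.104: |R|=1.04569 >1
Interval (-3.0000, 0).

(-3.0000,0); λ=-6 ⇒ h* = (3)/6 = 0.5000.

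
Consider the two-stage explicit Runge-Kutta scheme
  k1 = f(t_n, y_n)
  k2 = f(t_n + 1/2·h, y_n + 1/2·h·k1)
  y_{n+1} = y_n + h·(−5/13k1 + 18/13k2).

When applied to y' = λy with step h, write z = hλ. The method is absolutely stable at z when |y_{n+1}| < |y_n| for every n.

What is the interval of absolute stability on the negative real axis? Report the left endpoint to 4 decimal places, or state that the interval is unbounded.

z∈(-1.4444,0).

Test eqn y'=λy, z=hλ:
  k1=λy_n ⇒ h·k1=z·y_n;  k2=λ(1+1/2z)y_n ⇒ h·k2=z(1+1/2z)y_n
  y_{n+1}/y_n = 1 − 5/13z + 18/13z(1+1/2z) = 1 + z + 9/13z²
  Hence R(z) = 1 + z + 9/13z².

Need |R(x)|<1, x<0.
x=-1.78: |R|=1.4135
R=1: x+9/13x²=0 ⇒ x=−13/9=-1.4444; min R=1−1/(4·9/13)=0.6389>−1
Confirm numerically:
  x=-0.988: |R|=0.68779 <1
  x=-0.792: |R|=0.64226 <1
  x=-0.592: |R|=0.65063 <1
  x=-1.814: |R|=1.46410 >1
  x=-1.732: |R|=1.34480 >1
Interval (-1.4444, 0).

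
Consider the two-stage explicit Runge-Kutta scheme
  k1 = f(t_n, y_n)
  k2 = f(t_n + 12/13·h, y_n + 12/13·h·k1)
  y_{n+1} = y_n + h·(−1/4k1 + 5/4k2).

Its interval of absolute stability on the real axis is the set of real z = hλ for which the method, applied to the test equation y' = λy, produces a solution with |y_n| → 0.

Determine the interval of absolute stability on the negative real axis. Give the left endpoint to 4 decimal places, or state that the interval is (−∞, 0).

On y'=λy, z=hλ:
  k1=λy_n ⇒ h·k1=z·y_n;  k2=λ(1+12/13z)y_n ⇒ h·k2=z(1+12/13z)y_n
  y_{n+1}/y_n = 1 − 1/4z + 5/4z(1+12/13z) = 1 + z + 15/13z²
  Hence R(z) = 1 + z + 15/13z².

Boundary: |R(x)|=1, x<0.
x=-0.34: |R|=0.7934
R=1: x+15/13x²=0 ⇒ x=−13/15=-0.8667; min R=1−1/(4·15/13)=0.7833>−1
Confirm numerically:
  x=-0.826: |R|=0.96124 <1
  x=-0.631: |R|=0.82842 <1
  x=-0.601: |R|=0.81577 <1
  x=-0.507: |R|=0.78960 <1
  x=-1.318: |R|=1.68637 >1
  x=-1.305: |R|=1.66003 >1
  x=-1.056: |R|=1.23070 >1
So |R|<1 on (-0.8667, 0).

z∈(-0.8667,0).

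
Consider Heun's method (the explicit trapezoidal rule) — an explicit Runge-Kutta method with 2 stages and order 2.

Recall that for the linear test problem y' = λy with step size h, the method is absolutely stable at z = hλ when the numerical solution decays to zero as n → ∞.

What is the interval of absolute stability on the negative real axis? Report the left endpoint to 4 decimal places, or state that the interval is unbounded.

On y'=λy, z=hλ:
  order 2, 2-stage ⇒ R(z)=1+z+z^2/2
  (e.g. R(-1.22)=0.52420, |R|=0.52420)

Solve |R(x)|<1 on ℝ⁻.
x=-1.22: |R|=0.5242
|R(-2.28)|=1.3192 |R(-1.7)|=0.7450 |R(-0.6)|=0.5800
Bisect:
  x_lo=-2.3071 |R|=1.3542  x_hi=-0.1191 |R|=0.8880
  mid=-1.21311 |R|=0.52271 →hi
  mid=-1.76009 |R|=0.78887 →hi
  mid=-2.03358 |R|=1.03414 →lo
  mid=-1.89683 |R|=0.90215 →hi
  mid=-1.96521 |R|=0.96581 →hi
  mid=-1.99939 |R|=0.99939 →hi
  mid=-2.01648 |R|=1.01662 →lo
  mid=-2.00794 |R|=1.00797 →lo
  mid=-2.00366 |R|=1.00367 →lo
  ...
  [-2.00006,-1.99993] ⇒ x*=-2.0000
Interval (-2.0000, 0).

z∈(-2.0000,0).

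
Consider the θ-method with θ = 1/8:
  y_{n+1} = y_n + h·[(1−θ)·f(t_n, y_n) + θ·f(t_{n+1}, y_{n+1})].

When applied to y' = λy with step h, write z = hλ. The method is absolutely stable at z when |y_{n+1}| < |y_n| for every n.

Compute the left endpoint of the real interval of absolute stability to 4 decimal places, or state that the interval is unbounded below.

left endpoint -2.6667.

Test eqn y'=λy, z=hλ:
  y_{n+1} = y_n + z·[7/8·y_n + 1/8·y_{n+1}] ⇒ (1 − 1/8z)y_{n+1} = (1 + 7/8z)y_n
  so R(z) = (1 + 7/8z)/(1 − 1/8z).

Boundary: |R(x)|=1, x<0.
x=-1.45: |R|=0.2275
R=−1: 1+7/8x = −1+1/8x ⇒ -3/4x=2 ⇒ x=2/(-3/4)=-2.6667
Confirm numerically:
  x=-2.392: |R|=0.84142 <1
  x=-2.079: |R|=0.65016 <1
  x=-1.111: |R|=0.02448 <1
  x=-3.120: |R|=1.24460 >1
  x=-2.825: |R|=1.08776 >1
Stable set (-2.6667, 0).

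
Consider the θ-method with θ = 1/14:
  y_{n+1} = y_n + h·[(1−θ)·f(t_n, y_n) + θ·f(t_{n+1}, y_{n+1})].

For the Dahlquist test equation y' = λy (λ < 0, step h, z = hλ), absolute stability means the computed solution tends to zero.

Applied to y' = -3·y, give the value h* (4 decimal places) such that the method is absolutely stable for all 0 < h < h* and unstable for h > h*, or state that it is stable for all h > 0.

Set f=λy, z=hλ:
  y_{n+1} = y_n + z·[13/14·y_n + 1/14·y_{n+1}] ⇒ (1 − 1/14z)y_{n+1} = (1 + 13/14z)y_n
  Hence R(z) = (1 + 13/14z)/(1 − 1/14z).

Solve |R(x)|<1 on ℝ⁻.
x=-0.74: |R|=0.2972
R=−1: 1+13/14x = −1+1/14x ⇒ -6/7x=2 ⇒ x=2/(-6/7)=-2.3333
Confirm numerically:
  x=-2.041: |R|=0.78131 <1
  x=-1.974: |R|=0.73006 <1
  x=-1.598: |R|=0.43429 <1
  x=-1.276: |R|=0.16942 <1
  x=-2.933: |R|=1.42497 >1
  x=-2.752: |R|=1.29990 >1
So |R|<1 on (-2.3333, 0).

(-2.3333,0); λ=-3 ⇒ h* = (7/3)/3 = 0.7778.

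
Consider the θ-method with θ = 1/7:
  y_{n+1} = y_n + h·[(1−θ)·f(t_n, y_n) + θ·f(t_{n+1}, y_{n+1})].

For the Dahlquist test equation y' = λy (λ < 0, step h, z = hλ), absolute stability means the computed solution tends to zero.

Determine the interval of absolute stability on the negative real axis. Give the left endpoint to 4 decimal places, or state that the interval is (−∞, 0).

With y'=λy (z=hλ):
  y_{n+1} = y_n + z·[6/7·y_n + 1/7·y_{n+1}] ⇒ (1 − 1/7z)y_{n+1} = (1 + 6/7z)y_n
  ⇒ R(z) = (1 + 6/7z)/(1 − 1/7z).

Find x<0 with |R(x)|<1.
x=-1.76: |R|=0.4064
R=−1: 1+6/7x = −1+1/7x ⇒ -5/7x=2 ⇒ x=2/(-5/7)=-2.8000
Confirm numerically:
  x=-2.496: |R|=0.83993 <1
  x=-2.254: |R|=0.70499 <1
  x=-1.600: |R|=0.30233 <1
  x=-3.163: |R|=1.17859 >1
  x=-2.986: |R|=1.09313 >1
Interval (-2.8000, 0).

(-2.8000, 0).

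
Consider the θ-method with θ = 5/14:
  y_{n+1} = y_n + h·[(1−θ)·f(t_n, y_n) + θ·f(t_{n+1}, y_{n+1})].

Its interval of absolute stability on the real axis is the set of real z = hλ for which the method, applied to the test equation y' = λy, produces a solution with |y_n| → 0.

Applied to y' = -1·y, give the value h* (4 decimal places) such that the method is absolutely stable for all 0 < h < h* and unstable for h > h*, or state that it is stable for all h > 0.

Set f=λy, z=hλ:
  y_{n+1} = y_n + z·[9/14·y_n + 5/14·y_{n+1}] ⇒ (1 − 5/14z)y_{n+1} = (1 + 9/14z)y_n
  so R(z) = (1 + 9/14z)/(1 − 5/14z).

Find x<0 with |R(x)|<1.
x=-0.7: |R|=0.4400
R=−1: 1+9/14x = −1+5/14x ⇒ -2/7x=2 ⇒ x=2/(-2/7)=-7.0000
Confirm numerically:
  x=-6.520: |R|=0.95880 <1
  x=-5.770: |R|=0.88518 <1
  x=-5.034: |R|=0.79923 <1
  x=-7.567: |R|=1.04375 >1
  x=-7.255: |R|=1.02029 >1
  x=-7.073: |R|=1.00592 >1
Interval (-7.0000, 0).

(-7.0000,0); λ=-1 ⇒ h* = (7)/1 = 7.0000.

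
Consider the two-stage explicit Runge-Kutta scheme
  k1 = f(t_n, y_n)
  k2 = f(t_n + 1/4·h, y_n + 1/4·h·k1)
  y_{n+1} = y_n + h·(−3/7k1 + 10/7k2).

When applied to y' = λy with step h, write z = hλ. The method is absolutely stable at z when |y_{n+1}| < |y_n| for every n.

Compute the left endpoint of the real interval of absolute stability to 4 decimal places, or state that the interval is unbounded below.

left endpoint -2.8000.

With y'=λy (z=hλ):
  k1=λy_n ⇒ h·k1=z·y_n;  k2=λ(1+1/4z)y_n ⇒ h·k2=z(1+1/4z)y_n
  y_{n+1}/y_n = 1 − 3/7z + 10/7z(1+1/4z) = 1 + z + 5/14z²
  so R(z) = 1 + z + 5/14z².

Need |R(x)|<1, x<0.
x=-1.27: |R|=0.3060
R=1: x+5/14x²=0 ⇒ x=−14/5=-2.8000; min R=1−1/(4·5/14)=0.3000>−1
Confirm numerically:
  x=-1.755: |R|=0.34501 <1
  x=-1.719: |R|=0.33634 <1
  x=-1.654: |R|=0.32304 <1
  x=-1.508: |R|=0.30417 <1
  x=-3.247: |R|=1.51836 >1
  x=-3.052: |R|=1.27468 >1
  x=-3.047: |R|=1.26879 >1
Interval (-2.8000, 0).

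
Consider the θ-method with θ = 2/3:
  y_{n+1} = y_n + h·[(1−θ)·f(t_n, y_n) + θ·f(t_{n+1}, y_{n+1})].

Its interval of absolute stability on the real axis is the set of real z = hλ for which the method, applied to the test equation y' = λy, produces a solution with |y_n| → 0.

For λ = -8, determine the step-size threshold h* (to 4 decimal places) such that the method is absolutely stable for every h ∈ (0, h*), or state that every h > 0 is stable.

interval (−∞, 0). Any h>0 works for λ=-8.

Set f=λy, z=hλ:
  y_{n+1} = y_n + z·[1/3·y_n + 2/3·y_{n+1}] ⇒ (1 − 2/3z)y_{n+1} = (1 + 1/3z)y_n
  Hence R(z) = (1 + 1/3z)/(1 − 2/3z).

Need |R(x)|<1, x<0.
x=-1.53: |R|=0.2426
x=-2: |R|=0.1429
x=-10: |R|=0.3043
x=-100: |R|=0.4778
θ=2/3≥1/2 ⇒ |1+1/3x|<|1−2/3x| ∀x<0 ⇒ interval (−∞,0).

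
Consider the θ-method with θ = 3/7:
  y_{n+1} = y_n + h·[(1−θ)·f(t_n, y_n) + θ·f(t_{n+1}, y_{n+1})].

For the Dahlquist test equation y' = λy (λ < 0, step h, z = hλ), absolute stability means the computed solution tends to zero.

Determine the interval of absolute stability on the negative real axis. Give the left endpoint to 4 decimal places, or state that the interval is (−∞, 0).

(-14.0000, 0).

With y'=λy (z=hλ):
  y_{n+1} = y_n + z·[4/7·y_n + 3/7·y_{n+1}] ⇒ (1 − 3/7z)y_{n+1} = (1 + 4/7z)y_n
  Hence R(z) = (1 + 4/7z)/(1 − 3/7z).

Need |R(x)|<1, x<0.
x=-1.03: |R|=0.2854
R=−1: 1+4/7x = −1+3/7x ⇒ -1/7x=2 ⇒ x=2/(-1/7)=-14.0000
Confirm numerically:
  x=-13.136: |R|=0.98138 <1
  x=-10.266: |R|=0.90121 <1
  x=-9.076: |R|=0.85614 <1
  x=-14.508: |R|=1.01005 >1
  x=-14.487: |R|=1.00965 >1
Stable set (-14.0000, 0).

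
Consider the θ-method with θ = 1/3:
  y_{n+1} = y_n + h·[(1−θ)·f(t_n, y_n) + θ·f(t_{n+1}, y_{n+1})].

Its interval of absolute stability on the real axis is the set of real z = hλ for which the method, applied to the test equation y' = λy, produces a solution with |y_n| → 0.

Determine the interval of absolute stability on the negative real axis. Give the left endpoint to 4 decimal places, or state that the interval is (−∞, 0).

On y'=λy, z=hλ:
  y_{n+1} = y_n + z·[2/3·y_n + 1/3·y_{n+1}] ⇒ (1 − 1/3z)y_{n+1} = (1 + 2/3z)y_n
  Hence R(z) = (1 + 2/3z)/(1 − 1/3z).

Boundary: |R(x)|=1, x<0.
x=-1.41: |R|=0.0408
R=−1: 1+2/3x = −1+1/3x ⇒ -1/3x=2 ⇒ x=2/(-1/3)=-6.0000
Confirm numerically:
  x=-5.942: |R|=0.99351 <1
  x=-5.341: |R|=0.92099 <1
  x=-3.283: |R|=0.56756 <1
  x=-2.837: |R|=0.45811 <1
  x=-6.547: |R|=1.05730 >1
  x=-6.496: |R|=1.05223 >1
  x=-6.127: |R|=1.01391 >1
Stable set (-6.0000, 0).

z∈(-6.0000,0).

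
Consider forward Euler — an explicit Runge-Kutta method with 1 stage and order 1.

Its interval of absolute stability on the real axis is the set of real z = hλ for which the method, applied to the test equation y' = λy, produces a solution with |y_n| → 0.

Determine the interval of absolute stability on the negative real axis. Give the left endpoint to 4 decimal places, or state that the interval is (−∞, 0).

z∈(-2.0000,0).

Test eqn y'=λy, z=hλ:
  order 1, 1-stage ⇒ R(z)=1+z
  (e.g. R(-0.35)=0.65000, |R|=0.65000)

Need |R(x)|<1, x<0.
x=-0.35: |R|=0.6500
|R(-1.73)|=0.7300 |R(-1.48)|=0.4800 |R(-1.38)|=0.3800
Bisect:
  x_lo=-2.5033 |R|=1.5033  x_hi=-0.2195 |R|=0.7805
  mid=-1.36137 |R|=0.36137 →hi
  mid=-1.93233 |R|=0.93233 →hi
  mid=-2.21781 |R|=1.21781 →lo
  mid=-2.07507 |R|=1.07507 →lo
  mid=-2.00370 |R|=1.00370 →lo
  mid=-1.96801 |R|=0.96801 →hi
  mid=-1.98586 |R|=0.98586 →hi
  ...
  [-2.00007,-1.99993] ⇒ x*=-2.0000
Interval (-2.0000, 0).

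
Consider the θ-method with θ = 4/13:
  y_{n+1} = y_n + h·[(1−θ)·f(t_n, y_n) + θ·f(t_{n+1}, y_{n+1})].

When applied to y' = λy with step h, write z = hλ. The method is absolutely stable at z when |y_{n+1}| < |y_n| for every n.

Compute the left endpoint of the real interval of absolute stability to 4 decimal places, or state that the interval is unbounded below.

left endpoint -5.2000.

With y'=λy (z=hλ):
  y_{n+1} = y_n + z·[9/13·y_n + 4/13·y_{n+1}] ⇒ (1 − 4/13z)y_{n+1} = (1 + 9/13z)y_n
  ⇒ R(z) = (1 + 9/13z)/(1 − 4/13z).

Need |R(x)|<1, x<0.
x=-0.65: |R|=0.4583
R=−1: 1+9/13x = −1+4/13x ⇒ -5/13x=2 ⇒ x=2/(-5/13)=-5.2000
Confirm numerically:
  x=-3.002: |R|=0.56054 <1
  x=-2.509: |R|=0.41591 <1
  x=-2.442: |R|=0.39433 <1
  x=-2.152: |R|=0.29471 <1
  x=-5.721: |R|=1.07260 >1
  x=-5.552: |R|=1.04999 >1
So |R|<1 on (-5.2000, 0).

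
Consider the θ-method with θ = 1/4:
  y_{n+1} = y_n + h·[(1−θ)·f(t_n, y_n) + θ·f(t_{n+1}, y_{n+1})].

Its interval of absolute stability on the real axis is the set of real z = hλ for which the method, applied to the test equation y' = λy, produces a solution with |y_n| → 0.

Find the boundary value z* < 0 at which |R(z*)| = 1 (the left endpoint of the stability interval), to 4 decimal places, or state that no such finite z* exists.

left endpoint -4.0000.

On y'=λy, z=hλ:
  y_{n+1} = y_n + z·[3/4·y_n + 1/4·y_{n+1}] ⇒ (1 − 1/4z)y_{n+1} = (1 + 3/4z)y_n
  R(z) = (1 + 3/4z)/(1 − 1/4z).

Find x<0 with |R(x)|<1.
x=-1.53: |R|=0.1067
R=−1: 1+3/4x = −1+1/4x ⇒ -1/2x=2 ⇒ x=2/(-1/2)=-4.0000
Confirm numerically:
  x=-3.681: |R|=0.91694 <1
  x=-3.241: |R|=0.79036 <1
  x=-2.608: |R|=0.57869 <1
  x=-4.268: |R|=1.06483 >1
  x=-4.251: |R|=1.06084 >1
Interval (-4.0000, 0).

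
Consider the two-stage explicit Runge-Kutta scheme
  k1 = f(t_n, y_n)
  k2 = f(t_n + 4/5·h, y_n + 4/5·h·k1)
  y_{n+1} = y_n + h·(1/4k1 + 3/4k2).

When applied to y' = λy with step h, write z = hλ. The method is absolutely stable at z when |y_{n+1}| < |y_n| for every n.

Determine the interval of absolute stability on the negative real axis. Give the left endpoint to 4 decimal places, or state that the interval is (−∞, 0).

On y'=λy, z=hλ:
  k1=λy_n ⇒ h·k1=z·y_n;  k2=λ(1+4/5z)y_n ⇒ h·k2=z(1+4/5z)y_n
  y_{n+1}/y_n = 1 + 1/4z + 3/4z(1+4/5z) = 1 + z + 3/5z²
  ⇒ R(z) = 1 + z + 3/5z².

Need |R(x)|<1, x<0.
x=-0.93: |R|=0.5889
R=1: x+3/5x²=0 ⇒ x=−5/3=-1.6667; min R=1−1/(4·3/5)=0.5833>−1
Confirm numerically:
  x=-1.426: |R|=0.79409 <1
  x=-1.247: |R|=0.68601 <1
  x=-1.124: |R|=0.63403 <1
  x=-0.697: |R|=0.59449 <1
  x=-2.247: |R|=1.78241 >1
  x=-2.012: |R|=1.41689 >1
  x=-1.955: |R|=1.33822 >1
So |R|<1 on (-1.6667, 0).

z∈(-1.6667,0).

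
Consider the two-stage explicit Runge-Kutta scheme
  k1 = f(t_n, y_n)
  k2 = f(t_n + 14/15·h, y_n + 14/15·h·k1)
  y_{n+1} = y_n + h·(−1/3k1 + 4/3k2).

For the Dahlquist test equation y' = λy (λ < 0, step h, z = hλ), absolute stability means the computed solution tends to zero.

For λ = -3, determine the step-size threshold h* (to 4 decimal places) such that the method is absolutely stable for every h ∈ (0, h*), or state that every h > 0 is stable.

(-0.8036,0); λ=-3 ⇒ h* = (45/56)/3 = 0.2679.

With y'=λy (z=hλ):
  k1=λy_n ⇒ h·k1=z·y_n;  k2=λ(1+14/15z)y_n ⇒ h·k2=z(1+14/15z)y_n
  y_{n+1}/y_n = 1 − 1/3z + 4/3z(1+14/15z) = 1 + z + 56/45z²
  Hence R(z) = 1 + z + 56/45z².

Solve |R(x)|<1 on ℝ⁻.
x=-0.55: |R|=0.8264
R=1: x+56/45x²=0 ⇒ x=−45/56=-0.8036; min R=1−1/(4·56/45)=0.7991>−1
Confirm numerically:
  x=-0.729: |R|=0.93235 <1
  x=-0.523: |R|=0.81739 <1
  x=-0.438: |R|=0.80074 <1
  x=-1.235: |R|=1.66306 >1
  x=-1.084: |R|=1.37829 >1
Interval (-0.8036, 0).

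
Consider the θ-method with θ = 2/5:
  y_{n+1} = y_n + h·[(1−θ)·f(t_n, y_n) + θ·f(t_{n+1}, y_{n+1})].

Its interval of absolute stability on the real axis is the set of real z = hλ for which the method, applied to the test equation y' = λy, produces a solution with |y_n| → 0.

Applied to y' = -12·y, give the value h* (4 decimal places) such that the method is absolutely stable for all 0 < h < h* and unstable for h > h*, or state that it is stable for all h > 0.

On y'=λy, z=hλ:
  y_{n+1} = y_n + z·[3/5·y_n + 2/5·y_{n+1}] ⇒ (1 − 2/5z)y_{n+1} = (1 + 3/5z)y_n
  so R(z) = (1 + 3/5z)/(1 − 2/5z).

Find x<0 with |R(x)|<1.
x=-1.45: |R|=0.0823
R=−1: 1+3/5x = −1+2/5x ⇒ -1/5x=2 ⇒ x=2/(-1/5)=-10.0000
Confirm numerically:
  x=-7.740: |R|=0.88965 <1
  x=-4.867: |R|=0.65162 <1
  x=-4.708: |R|=0.63291 <1
  x=-4.023: |R|=0.54185 <1
  x=-10.556: |R|=1.02129 >1
  x=-10.507: |R|=1.01949 >1
So |R|<1 on (-10.0000, 0).

(-10.0000,0); λ=-12 ⇒ h* = (10)/12 = 0.8333.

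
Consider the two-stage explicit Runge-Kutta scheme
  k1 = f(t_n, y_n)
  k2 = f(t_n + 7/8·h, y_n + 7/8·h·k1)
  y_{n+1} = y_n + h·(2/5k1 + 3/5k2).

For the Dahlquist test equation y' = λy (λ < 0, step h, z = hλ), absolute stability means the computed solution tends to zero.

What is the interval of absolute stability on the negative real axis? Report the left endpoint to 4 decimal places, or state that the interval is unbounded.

On y'=λy, z=hλ:
  k1=λy_n ⇒ h·k1=z·y_n;  k2=λ(1+7/8z)y_n ⇒ h·k2=z(1+7/8z)y_n
  y_{n+1}/y_n = 1 + 2/5z + 3/5z(1+7/8z) = 1 + z + 21/40z²
  ⇒ R(z) = 1 + z + 21/40z².

Boundary: |R(x)|=1, x<0.
x=-1.29: |R|=0.5837
R=1: x+21/40x²=0 ⇒ x=−40/21=-1.9048; min R=1−1/(4·21/40)=0.5238>−1
Confirm numerically:
  x=-1.868: |R|=0.96395 <1
  x=-1.486: |R|=0.67330 <1
  x=-1.277: |R|=0.57913 <1
  x=-2.360: |R|=1.56404 >1
  x=-2.348: |R|=1.54638 >1
  x=-2.010: |R|=1.11105 >1
Stable set (-1.9048, 0).

z∈(-1.9048,0).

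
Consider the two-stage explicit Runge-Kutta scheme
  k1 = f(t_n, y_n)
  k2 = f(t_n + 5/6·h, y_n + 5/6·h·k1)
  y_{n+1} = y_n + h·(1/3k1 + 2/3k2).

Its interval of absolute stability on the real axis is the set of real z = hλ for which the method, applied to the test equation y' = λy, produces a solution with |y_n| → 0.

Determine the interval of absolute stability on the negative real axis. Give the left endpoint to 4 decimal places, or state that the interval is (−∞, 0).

(-1.8000, 0).

Set f=λy, z=hλ:
  k1=λy_n ⇒ h·k1=z·y_n;  k2=λ(1+5/6z)y_n ⇒ h·k2=z(1+5/6z)y_n
  y_{n+1}/y_n = 1 + 1/3z + 2/3z(1+5/6z) = 1 + z + 5/9z²
  R(z) = 1 + z + 5/9z².

Solve |R(x)|<1 on ℝ⁻.
x=-0.85: |R|=0.5514
R=1: x+5/9x²=0 ⇒ x=−9/5=-1.8000; min R=1−1/(4·5/9)=0.5500>−1
Confirm numerically:
  x=-1.575: |R|=0.80312 <1
  x=-1.170: |R|=0.59050 <1
  x=-0.783: |R|=0.55761 <1
  x=-2.354: |R|=1.72451 >1
  x=-2.215: |R|=1.51068 >1
  x=-2.086: |R|=1.33144 >1
Interval (-1.8000, 0).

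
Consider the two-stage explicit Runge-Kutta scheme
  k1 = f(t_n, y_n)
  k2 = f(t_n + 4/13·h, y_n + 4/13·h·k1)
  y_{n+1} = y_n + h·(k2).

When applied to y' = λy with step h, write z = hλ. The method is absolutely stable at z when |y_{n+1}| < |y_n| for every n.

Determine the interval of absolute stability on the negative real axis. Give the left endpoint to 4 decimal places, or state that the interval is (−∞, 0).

z∈(-3.2500,0).

Set f=λy, z=hλ:
  k1=λy_n ⇒ h·k1=z·y_n;  k2=λ(1+4/13z)y_n ⇒ h·k2=z(1+4/13z)y_n
  y_{n+1}/y_n = 1 + z(1+4/13z) = 1 + z + 4/13z²
  R(z) = 1 + z + 4/13z².

Solve |R(x)|<1 on ℝ⁻.
x=-1.39: |R|=0.2045
R=1: x+4/13x²=0 ⇒ x=−13/4=-3.2500; min R=1−1/(4·4/13)=0.1875>−1
Confirm numerically:
  x=-2.876: |R|=0.66904 <1
  x=-2.372: |R|=0.35920 <1
  x=-2.016: |R|=0.23454 <1
  x=-1.445: |R|=0.19747 <1
  x=-3.534: |R|=1.30882 >1
  x=-3.508: |R|=1.27848 >1
So |R|<1 on (-3.2500, 0).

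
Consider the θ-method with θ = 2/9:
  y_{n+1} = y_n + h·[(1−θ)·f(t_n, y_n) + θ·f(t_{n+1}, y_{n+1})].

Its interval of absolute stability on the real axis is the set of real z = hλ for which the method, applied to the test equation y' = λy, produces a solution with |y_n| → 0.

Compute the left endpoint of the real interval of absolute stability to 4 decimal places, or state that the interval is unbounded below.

Test eqn y'=λy, z=hλ:
  y_{n+1} = y_n + z·[7/9·y_n + 2/9·y_{n+1}] ⇒ (1 − 2/9z)y_{n+1} = (1 + 7/9z)y_n
  ⇒ R(z) = (1 + 7/9z)/(1 − 2/9z).

Solve |R(x)|<1 on ℝ⁻.
x=-1.54: |R|=0.1474
R=−1: 1+7/9x = −1+2/9x ⇒ -5/9x=2 ⇒ x=2/(-5/9)=-3.6000
Confirm numerically:
  x=-3.239: |R|=0.88338 <1
  x=-2.450: |R|=0.58633 <1
  x=-1.829: |R|=0.30044 <1
  x=-4.162: |R|=1.16220 >1
  x=-3.755: |R|=1.04694 >1
  x=-3.640: |R|=1.01229 >1
So |R|<1 on (-3.6000, 0).

left endpoint -3.6000.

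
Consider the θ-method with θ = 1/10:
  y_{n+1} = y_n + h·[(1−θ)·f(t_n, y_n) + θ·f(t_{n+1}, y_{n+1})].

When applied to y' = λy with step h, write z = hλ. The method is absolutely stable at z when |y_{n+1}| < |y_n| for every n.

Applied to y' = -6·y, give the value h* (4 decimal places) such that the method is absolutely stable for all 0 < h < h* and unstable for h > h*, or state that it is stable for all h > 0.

(-2.5000,0); λ=-6 ⇒ h* = (5/2)/6 = 0.4167.

On y'=λy, z=hλ:
  y_{n+1} = y_n + z·[9/10·y_n + 1/10·y_{n+1}] ⇒ (1 − 1/10z)y_{n+1} = (1 + 9/10z)y_n
  R(z) = (1 + 9/10z)/(1 − 1/10z).

Boundary: |R(x)|=1, x<0.
x=-0.49: |R|=0.5329
R=−1: 1+9/10x = −1+1/10x ⇒ -4/5x=2 ⇒ x=2/(-4/5)=-2.5000
Confirm numerically:
  x=-2.477: |R|=0.98525 <1
  x=-1.962: |R|=0.64019 <1
  x=-1.933: |R|=0.61988 <1
  x=-1.378: |R|=0.21111 <1
  x=-2.863: |R|=1.22576 >1
  x=-2.859: |R|=1.22335 >1
  x=-2.773: |R|=1.17099 >1
Interval (-2.5000, 0).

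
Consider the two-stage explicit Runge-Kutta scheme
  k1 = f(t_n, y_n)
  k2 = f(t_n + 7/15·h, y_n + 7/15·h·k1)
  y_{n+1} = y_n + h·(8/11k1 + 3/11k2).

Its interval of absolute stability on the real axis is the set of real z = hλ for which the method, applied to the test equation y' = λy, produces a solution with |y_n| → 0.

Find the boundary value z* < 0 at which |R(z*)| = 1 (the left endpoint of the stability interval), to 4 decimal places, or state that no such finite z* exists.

z* = -7.8571.

With y'=λy (z=hλ):
  k1=λy_n ⇒ h·k1=z·y_n;  k2=λ(1+7/15z)y_n ⇒ h·k2=z(1+7/15z)y_n
  y_{n+1}/y_n = 1 + 8/11z + 3/11z(1+7/15z) = 1 + z + 7/55z²
  ⇒ R(z) = 1 + z + 7/55z².

Find x<0 with |R(x)|<1.
x=-0.31: |R|=0.7022
R=1: x+7/55x²=0 ⇒ x=−55/7=-7.8571; min R=1−1/(4·7/55)=-0.9643>−1
Confirm numerically:
  x=-6.113: |R|=0.35697 <1
  x=-5.290: |R|=0.72839 <1
  x=-4.285: |R|=0.94812 <1
  x=-8.164: |R|=1.31884 >1
  x=-8.150: |R|=1.30377 >1
  x=-7.965: |R|=1.10934 >1
Interval (-7.8571, 0).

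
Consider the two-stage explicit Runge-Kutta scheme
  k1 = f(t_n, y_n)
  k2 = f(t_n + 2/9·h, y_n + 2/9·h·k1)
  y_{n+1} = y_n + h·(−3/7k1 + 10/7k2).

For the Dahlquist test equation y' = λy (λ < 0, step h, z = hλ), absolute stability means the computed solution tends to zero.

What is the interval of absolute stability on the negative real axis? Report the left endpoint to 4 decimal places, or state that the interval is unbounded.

z∈(-3.1500,0).

With y'=λy (z=hλ):
  k1=λy_n ⇒ h·k1=z·y_n;  k2=λ(1+2/9z)y_n ⇒ h·k2=z(1+2/9z)y_n
  y_{n+1}/y_n = 1 − 3/7z + 10/7z(1+2/9z) = 1 + z + 20/63z²
  Hence R(z) = 1 + z + 20/63z².

Find x<0 with |R(x)|<1.
x=-0.95: |R|=0.3365
R=1: x+20/63x²=0 ⇒ x=−63/20=-3.1500; min R=1−1/(4·20/63)=0.2125>−1
Confirm numerically:
  x=-2.347: |R|=0.40170 <1
  x=-1.954: |R|=0.25810 <1
  x=-1.337: |R|=0.23048 <1
  x=-3.338: |R|=1.19922 >1
  x=-3.218: |R|=1.06947 >1
Stable set (-3.1500, 0).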